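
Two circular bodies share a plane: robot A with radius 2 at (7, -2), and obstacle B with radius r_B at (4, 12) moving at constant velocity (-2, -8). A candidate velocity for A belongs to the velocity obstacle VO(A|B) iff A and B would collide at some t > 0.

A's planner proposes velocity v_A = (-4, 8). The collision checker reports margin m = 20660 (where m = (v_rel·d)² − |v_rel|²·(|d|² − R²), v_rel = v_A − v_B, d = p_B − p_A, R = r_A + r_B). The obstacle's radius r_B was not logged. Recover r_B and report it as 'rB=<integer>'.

m = 20660
d = (-3, 14);  v_rel = (-2, 16),  |v_rel|² = 260
v_rel×d = (-2)·(14) − (16)·(-3) = 20
since m = R²·260 − 20²:  R² = (400 + 20660) / 260 = 81
R = √81 = 9  ⇒  r_B = 9 − 2 = 7

rB=7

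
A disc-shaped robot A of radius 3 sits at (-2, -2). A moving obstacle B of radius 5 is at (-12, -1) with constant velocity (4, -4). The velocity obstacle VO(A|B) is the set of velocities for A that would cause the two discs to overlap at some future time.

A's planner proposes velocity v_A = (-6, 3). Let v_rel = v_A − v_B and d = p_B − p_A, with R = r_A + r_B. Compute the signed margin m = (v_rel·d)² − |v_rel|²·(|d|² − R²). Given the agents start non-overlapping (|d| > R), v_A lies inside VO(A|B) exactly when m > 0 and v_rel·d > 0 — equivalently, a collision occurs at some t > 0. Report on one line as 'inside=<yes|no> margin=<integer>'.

d = (-10, 1),  |d|² = 101;  R = 3+5 = 8,  c = 101−8² = 37
v_rel = (-10, 7),  |v_rel|² = 149;  v_rel·d = (-10)·(-10) + (7)·(1) = 107
149·t² − 214·t + 37 = 0  ⇒  m = 107² − 149·37 = 5936
m = 5936 > 0,  v_rel·d = 107 > 0  ⇒  inside

inside=yes margin=5936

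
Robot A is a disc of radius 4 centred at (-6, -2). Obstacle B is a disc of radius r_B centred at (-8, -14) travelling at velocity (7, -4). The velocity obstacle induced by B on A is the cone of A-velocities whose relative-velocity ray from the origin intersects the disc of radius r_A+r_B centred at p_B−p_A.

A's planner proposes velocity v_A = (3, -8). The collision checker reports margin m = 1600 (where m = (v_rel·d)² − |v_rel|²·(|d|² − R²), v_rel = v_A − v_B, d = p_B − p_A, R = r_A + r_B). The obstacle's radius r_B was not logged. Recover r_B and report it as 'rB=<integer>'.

m = 1600
d = (-2, -12);  v_rel = (-4, -4),  |v_rel|² = 32
v_rel×d = (-4)·(-12) − (-4)·(-2) = 40
since m = R²·32 − 40²:  R² = (1600 + 1600) / 32 = 100
R = √100 = 10  ⇒  r_B = 10 − 4 = 6

rB=6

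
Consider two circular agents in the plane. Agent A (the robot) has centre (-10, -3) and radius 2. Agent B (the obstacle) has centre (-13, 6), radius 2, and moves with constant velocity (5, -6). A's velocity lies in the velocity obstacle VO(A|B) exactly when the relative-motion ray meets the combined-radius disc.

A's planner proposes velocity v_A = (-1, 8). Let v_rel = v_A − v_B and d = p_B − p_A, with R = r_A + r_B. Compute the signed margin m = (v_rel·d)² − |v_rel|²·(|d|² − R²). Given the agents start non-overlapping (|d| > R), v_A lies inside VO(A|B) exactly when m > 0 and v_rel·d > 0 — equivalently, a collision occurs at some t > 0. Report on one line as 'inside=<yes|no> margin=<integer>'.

d = (-3, 9),  |d|² = 90;  R = 2+2 = 4,  c = 90−4² = 74
v_rel = (-6, 14),  |v_rel|² = 232;  v_rel·d = (-6)·(-3) + (14)·(9) = 144
232·t² − 288·t + 74 = 0  ⇒  m = 144² − 232·74 = 3568
m = 3568 > 0,  v_rel·d = 144 > 0  ⇒  inside

inside=yes margin=3568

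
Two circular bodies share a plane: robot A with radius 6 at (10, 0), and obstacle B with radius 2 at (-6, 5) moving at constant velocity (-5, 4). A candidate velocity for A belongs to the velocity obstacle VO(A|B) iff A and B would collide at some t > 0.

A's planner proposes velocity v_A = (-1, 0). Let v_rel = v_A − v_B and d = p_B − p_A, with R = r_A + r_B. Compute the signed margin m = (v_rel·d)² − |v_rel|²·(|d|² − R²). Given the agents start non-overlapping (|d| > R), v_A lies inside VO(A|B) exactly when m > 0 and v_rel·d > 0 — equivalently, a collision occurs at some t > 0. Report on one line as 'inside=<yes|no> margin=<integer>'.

d = (-16, 5),  |d|² = 281;  R = 6+2 = 8,  c = 281−8² = 217
v_rel = (4, -4),  |v_rel|² = 32;  v_rel·d = (4)·(-16) + (-4)·(5) = -84
32·t² + 168·t + 217 = 0  ⇒  m = (-84)² − 32·217 = 112
m = 112 > 0,  v_rel·d = -84 < 0  ⇒  outside

inside=no margin=112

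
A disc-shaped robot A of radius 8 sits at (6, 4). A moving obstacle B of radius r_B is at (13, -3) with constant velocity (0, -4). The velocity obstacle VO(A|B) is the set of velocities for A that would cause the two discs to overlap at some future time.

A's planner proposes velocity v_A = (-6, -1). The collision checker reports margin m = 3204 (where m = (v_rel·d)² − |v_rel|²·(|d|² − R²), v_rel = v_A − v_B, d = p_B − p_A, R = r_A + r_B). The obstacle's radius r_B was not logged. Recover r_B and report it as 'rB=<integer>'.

m = 3204
d = (7, -7);  v_rel = (-6, 3),  |v_rel|² = 45
v_rel×d = (-6)·(-7) − (3)·(7) = 21
since m = R²·45 − 21²:  R² = (441 + 3204) / 45 = 81
R = √81 = 9  ⇒  r_B = 9 − 8 = 1

rB=1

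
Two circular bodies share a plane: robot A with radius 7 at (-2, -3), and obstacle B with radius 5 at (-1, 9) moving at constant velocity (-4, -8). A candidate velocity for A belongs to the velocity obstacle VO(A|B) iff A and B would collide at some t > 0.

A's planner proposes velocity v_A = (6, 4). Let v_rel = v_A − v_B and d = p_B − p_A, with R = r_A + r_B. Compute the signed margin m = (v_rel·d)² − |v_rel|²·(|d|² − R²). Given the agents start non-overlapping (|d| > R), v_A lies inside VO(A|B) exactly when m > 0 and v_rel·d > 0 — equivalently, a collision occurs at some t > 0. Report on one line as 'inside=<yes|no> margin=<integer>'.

d = (1, 12),  |d|² = 145;  R = 7+5 = 12,  c = 145−12² = 1
v_rel = (10, 12),  |v_rel|² = 244;  v_rel·d = (10)·(1) + (12)·(12) = 154
244·t² − 308·t + 1 = 0  ⇒  m = 154² − 244·1 = 23472
m = 23472 > 0,  v_rel·d = 154 > 0  ⇒  inside

inside=yes margin=23472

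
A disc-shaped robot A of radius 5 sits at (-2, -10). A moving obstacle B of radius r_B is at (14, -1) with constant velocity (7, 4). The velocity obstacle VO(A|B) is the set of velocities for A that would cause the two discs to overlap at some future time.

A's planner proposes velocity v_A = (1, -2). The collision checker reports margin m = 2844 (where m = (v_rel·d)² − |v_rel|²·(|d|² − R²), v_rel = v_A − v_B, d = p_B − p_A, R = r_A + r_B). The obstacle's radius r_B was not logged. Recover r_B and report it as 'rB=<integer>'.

m = 2844
d = (16, 9);  v_rel = (-6, -6),  |v_rel|² = 72
v_rel×d = (-6)·(9) − (-6)·(16) = 42
since m = R²·72 − 42²:  R² = (1764 + 2844) / 72 = 64
R = √64 = 8  ⇒  r_B = 8 − 5 = 3

rB=3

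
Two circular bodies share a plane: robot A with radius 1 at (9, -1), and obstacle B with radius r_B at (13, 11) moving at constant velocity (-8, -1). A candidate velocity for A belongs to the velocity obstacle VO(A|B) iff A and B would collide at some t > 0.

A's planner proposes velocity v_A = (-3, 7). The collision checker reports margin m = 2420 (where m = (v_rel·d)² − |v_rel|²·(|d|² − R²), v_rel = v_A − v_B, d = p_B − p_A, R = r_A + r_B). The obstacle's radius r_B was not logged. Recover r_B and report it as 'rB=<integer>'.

m = 2420
d = (4, 12);  v_rel = (5, 8),  |v_rel|² = 89
v_rel×d = (5)·(12) − (8)·(4) = 28
since m = R²·89 − 28²:  R² = (784 + 2420) / 89 = 36
R = √36 = 6  ⇒  r_B = 6 − 1 = 5

rB=5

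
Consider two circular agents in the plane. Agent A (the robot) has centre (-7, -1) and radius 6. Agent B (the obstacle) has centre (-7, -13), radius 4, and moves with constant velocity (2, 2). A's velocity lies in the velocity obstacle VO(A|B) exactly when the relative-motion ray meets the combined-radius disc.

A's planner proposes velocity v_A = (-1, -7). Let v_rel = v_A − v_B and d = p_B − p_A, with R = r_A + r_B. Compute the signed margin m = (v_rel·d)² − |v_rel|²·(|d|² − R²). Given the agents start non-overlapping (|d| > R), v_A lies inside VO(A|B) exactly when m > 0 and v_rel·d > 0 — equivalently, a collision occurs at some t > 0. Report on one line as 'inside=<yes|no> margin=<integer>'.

d = (0, -12),  |d|² = 144;  R = 6+4 = 10,  c = 144−10² = 44
v_rel = (-3, -9),  |v_rel|² = 90;  v_rel·d = (-3)·(0) + (-9)·(-12) = 108
90·t² − 216·t + 44 = 0  ⇒  m = 108² − 90·44 = 7704
m = 7704 > 0,  v_rel·d = 108 > 0  ⇒  inside

inside=yes margin=7704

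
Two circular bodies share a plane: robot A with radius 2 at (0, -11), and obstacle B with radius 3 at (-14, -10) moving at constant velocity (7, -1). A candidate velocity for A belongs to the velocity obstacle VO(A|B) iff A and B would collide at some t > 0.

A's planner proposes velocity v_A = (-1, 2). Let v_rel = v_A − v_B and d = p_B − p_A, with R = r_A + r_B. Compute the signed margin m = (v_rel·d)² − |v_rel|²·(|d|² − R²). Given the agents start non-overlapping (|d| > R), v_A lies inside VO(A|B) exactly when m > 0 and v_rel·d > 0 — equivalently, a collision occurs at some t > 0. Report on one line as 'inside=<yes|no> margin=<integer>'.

d = (-14, 1),  |d|² = 197;  R = 2+3 = 5,  c = 197−5² = 172
v_rel = (-8, 3),  |v_rel|² = 73;  v_rel·d = (-8)·(-14) + (3)·(1) = 115
73·t² − 230·t + 172 = 0  ⇒  m = 115² − 73·172 = 669
m = 669 > 0,  v_rel·d = 115 > 0  ⇒  inside

inside=yes margin=669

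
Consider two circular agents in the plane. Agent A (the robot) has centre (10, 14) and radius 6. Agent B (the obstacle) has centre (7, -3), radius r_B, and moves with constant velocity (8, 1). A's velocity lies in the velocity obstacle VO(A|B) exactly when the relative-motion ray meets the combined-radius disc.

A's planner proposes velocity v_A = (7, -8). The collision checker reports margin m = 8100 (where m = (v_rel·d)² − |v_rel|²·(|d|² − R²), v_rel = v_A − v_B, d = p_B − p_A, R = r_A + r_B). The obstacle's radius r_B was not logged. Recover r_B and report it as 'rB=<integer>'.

m = 8100
d = (-3, -17);  v_rel = (-1, -9),  |v_rel|² = 82
v_rel×d = (-1)·(-17) − (-9)·(-3) = -10
since m = R²·82 − (-10)²:  R² = (100 + 8100) / 82 = 100
R = √100 = 10  ⇒  r_B = 10 − 6 = 4

rB=4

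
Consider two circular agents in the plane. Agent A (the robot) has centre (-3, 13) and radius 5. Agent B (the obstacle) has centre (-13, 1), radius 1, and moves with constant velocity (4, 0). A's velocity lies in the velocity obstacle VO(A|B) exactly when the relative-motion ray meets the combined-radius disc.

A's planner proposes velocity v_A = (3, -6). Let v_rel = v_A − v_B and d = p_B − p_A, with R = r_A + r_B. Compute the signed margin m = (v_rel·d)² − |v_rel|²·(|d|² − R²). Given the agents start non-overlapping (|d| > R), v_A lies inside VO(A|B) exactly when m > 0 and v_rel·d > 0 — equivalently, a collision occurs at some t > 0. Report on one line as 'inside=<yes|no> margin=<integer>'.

d = (-10, -12),  |d|² = 244;  R = 5+1 = 6,  c = 244−6² = 208
v_rel = (-1, -6),  |v_rel|² = 37;  v_rel·d = (-1)·(-10) + (-6)·(-12) = 82
37·t² − 164·t + 208 = 0  ⇒  m = 82² − 37·208 = -972
m = -972 < 0,  v_rel·d = 82 > 0  ⇒  outside

inside=no margin=-972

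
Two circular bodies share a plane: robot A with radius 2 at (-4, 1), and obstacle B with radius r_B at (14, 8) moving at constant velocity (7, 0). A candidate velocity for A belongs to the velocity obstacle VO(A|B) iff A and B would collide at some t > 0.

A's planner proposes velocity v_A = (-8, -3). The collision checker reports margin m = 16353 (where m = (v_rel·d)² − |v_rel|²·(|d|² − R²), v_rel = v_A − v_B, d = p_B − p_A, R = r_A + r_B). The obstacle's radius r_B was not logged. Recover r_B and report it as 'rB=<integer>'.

m = 16353
d = (18, 7);  v_rel = (-15, -3),  |v_rel|² = 234
v_rel×d = (-15)·(7) − (-3)·(18) = -51
since m = R²·234 − (-51)²:  R² = (2601 + 16353) / 234 = 81
R = √81 = 9  ⇒  r_B = 9 − 2 = 7

rB=7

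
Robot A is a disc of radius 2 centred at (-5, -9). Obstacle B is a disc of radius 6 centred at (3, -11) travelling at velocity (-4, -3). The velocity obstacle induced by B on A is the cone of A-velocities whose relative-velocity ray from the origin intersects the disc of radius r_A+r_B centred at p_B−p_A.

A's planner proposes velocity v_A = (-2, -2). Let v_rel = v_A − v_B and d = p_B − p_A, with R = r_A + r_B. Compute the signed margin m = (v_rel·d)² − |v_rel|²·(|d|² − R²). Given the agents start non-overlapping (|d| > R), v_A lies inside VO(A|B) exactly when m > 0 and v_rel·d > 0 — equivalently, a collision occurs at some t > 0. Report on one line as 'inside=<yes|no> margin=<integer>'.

d = (8, -2),  |d|² = 68;  R = 2+6 = 8,  c = 68−8² = 4
v_rel = (2, 1),  |v_rel|² = 5;  v_rel·d = (2)·(8) + (1)·(-2) = 14
5·t² − 28·t + 4 = 0  ⇒  m = 14² − 5·4 = 176
m = 176 > 0,  v_rel·d = 14 > 0  ⇒  inside

inside=yes margin=176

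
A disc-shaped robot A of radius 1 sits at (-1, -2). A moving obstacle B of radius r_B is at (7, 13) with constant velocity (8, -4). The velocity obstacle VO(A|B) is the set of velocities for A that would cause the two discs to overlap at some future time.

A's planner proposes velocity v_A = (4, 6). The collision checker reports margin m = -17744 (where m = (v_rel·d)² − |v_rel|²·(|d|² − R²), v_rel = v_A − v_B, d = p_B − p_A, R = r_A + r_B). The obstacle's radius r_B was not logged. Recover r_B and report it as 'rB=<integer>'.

m = -17744
d = (8, 15);  v_rel = (-4, 10),  |v_rel|² = 116
v_rel×d = (-4)·(15) − (10)·(8) = -140
since m = R²·116 − (-140)²:  R² = (19600 + -17744) / 116 = 16
R = √16 = 4  ⇒  r_B = 4 − 1 = 3

rB=3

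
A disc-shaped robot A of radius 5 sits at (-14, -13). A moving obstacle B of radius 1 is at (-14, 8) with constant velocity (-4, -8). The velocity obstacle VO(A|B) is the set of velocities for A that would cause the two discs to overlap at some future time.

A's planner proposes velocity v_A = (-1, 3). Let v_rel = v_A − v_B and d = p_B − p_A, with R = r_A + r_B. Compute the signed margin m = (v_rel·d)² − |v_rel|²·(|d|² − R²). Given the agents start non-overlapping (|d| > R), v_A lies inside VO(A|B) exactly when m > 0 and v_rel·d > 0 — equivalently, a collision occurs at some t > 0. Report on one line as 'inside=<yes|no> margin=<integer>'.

d = (0, 21),  |d|² = 441;  R = 5+1 = 6,  c = 441−6² = 405
v_rel = (3, 11),  |v_rel|² = 130;  v_rel·d = (3)·(0) + (11)·(21) = 231
130·t² − 462·t + 405 = 0  ⇒  m = 231² − 130·405 = 711
m = 711 > 0,  v_rel·d = 231 > 0  ⇒  inside

inside=yes margin=711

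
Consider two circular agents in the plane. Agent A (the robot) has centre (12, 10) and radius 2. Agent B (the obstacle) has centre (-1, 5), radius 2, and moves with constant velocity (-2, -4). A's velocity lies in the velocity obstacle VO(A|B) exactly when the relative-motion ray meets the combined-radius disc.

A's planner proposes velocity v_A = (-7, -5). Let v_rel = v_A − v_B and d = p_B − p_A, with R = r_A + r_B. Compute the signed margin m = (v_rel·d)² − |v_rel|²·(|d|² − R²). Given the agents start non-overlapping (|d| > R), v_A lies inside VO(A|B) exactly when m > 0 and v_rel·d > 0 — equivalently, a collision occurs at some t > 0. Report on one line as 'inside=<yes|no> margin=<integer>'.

d = (-13, -5),  |d|² = 194;  R = 2+2 = 4,  c = 194−4² = 178
v_rel = (-5, -1),  |v_rel|² = 26;  v_rel·d = (-5)·(-13) + (-1)·(-5) = 70
26·t² − 140·t + 178 = 0  ⇒  m = 70² − 26·178 = 272
m = 272 > 0,  v_rel·d = 70 > 0  ⇒  inside

inside=yes margin=272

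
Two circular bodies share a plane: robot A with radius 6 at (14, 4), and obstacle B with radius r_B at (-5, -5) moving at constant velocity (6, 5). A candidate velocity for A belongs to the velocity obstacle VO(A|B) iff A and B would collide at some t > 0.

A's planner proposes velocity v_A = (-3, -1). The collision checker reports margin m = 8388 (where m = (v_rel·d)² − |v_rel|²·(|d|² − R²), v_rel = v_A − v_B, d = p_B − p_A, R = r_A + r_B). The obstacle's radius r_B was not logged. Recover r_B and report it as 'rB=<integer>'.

m = 8388
d = (-19, -9);  v_rel = (-9, -6),  |v_rel|² = 117
v_rel×d = (-9)·(-9) − (-6)·(-19) = -33
since m = R²·117 − (-33)²:  R² = (1089 + 8388) / 117 = 81
R = √81 = 9  ⇒  r_B = 9 − 6 = 3

rB=3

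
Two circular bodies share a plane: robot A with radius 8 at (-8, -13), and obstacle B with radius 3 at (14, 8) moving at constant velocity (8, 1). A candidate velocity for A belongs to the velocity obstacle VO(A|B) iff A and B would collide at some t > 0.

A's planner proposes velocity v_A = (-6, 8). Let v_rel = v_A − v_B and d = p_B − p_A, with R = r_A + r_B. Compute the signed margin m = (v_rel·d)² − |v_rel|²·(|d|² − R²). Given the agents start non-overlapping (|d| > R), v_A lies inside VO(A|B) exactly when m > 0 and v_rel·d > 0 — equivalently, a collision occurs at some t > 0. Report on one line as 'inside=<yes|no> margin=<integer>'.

d = (22, 21),  |d|² = 925;  R = 8+3 = 11,  c = 925−11² = 804
v_rel = (-14, 7),  |v_rel|² = 245;  v_rel·d = (-14)·(22) + (7)·(21) = -161
245·t² + 322·t + 804 = 0  ⇒  m = (-161)² − 245·804 = -171059
m = -171059 < 0,  v_rel·d = -161 < 0  ⇒  outside

inside=no margin=-171059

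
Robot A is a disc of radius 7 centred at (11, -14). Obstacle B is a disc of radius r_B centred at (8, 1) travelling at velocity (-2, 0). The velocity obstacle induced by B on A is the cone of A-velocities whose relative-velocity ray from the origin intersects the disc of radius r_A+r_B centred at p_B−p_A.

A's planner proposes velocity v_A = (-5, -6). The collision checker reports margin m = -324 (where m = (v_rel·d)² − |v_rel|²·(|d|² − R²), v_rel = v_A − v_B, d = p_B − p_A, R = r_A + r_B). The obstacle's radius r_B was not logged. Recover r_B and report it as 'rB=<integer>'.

m = -324
d = (-3, 15);  v_rel = (-3, -6),  |v_rel|² = 45
v_rel×d = (-3)·(15) − (-6)·(-3) = -63
since m = R²·45 − (-63)²:  R² = (3969 + -324) / 45 = 81
R = √81 = 9  ⇒  r_B = 9 − 7 = 2

rB=2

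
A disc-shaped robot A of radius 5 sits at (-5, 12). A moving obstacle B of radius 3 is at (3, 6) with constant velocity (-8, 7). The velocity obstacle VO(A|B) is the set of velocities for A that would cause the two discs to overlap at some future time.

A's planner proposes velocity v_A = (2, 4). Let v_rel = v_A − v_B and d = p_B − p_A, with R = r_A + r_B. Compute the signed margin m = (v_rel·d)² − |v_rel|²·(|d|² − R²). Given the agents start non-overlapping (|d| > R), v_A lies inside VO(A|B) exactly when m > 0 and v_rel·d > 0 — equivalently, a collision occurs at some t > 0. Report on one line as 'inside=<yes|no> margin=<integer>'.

d = (8, -6),  |d|² = 100;  R = 5+3 = 8,  c = 100−8² = 36
v_rel = (10, -3),  |v_rel|² = 109;  v_rel·d = (10)·(8) + (-3)·(-6) = 98
109·t² − 196·t + 36 = 0  ⇒  m = 98² − 109·36 = 5680
m = 5680 > 0,  v_rel·d = 98 > 0  ⇒  inside

inside=yes margin=5680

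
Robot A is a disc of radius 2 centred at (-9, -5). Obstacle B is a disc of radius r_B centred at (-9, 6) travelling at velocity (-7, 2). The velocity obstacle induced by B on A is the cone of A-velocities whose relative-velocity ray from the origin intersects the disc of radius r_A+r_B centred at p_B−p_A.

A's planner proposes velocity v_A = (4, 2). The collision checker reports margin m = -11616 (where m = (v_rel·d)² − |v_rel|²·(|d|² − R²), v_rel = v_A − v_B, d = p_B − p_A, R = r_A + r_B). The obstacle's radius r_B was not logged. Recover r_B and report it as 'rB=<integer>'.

m = -11616
d = (0, 11);  v_rel = (11, 0),  |v_rel|² = 121
v_rel×d = (11)·(11) − (0)·(0) = 121
since m = R²·121 − 121²:  R² = (14641 + -11616) / 121 = 25
R = √25 = 5  ⇒  r_B = 5 − 2 = 3

rB=3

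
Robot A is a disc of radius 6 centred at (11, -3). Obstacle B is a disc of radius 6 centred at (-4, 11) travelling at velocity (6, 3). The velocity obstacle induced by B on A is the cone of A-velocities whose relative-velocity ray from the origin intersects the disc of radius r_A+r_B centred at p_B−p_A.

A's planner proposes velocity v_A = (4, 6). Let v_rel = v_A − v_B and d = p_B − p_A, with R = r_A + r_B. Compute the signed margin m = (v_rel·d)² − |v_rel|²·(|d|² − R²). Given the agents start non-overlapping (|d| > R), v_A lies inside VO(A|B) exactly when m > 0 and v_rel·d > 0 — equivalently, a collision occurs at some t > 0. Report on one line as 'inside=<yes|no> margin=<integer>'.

d = (-15, 14),  |d|² = 421;  R = 6+6 = 12,  c = 421−12² = 277
v_rel = (-2, 3),  |v_rel|² = 13;  v_rel·d = (-2)·(-15) + (3)·(14) = 72
13·t² − 144·t + 277 = 0  ⇒  m = 72² − 13·277 = 1583
m = 1583 > 0,  v_rel·d = 72 > 0  ⇒  inside

inside=yes margin=1583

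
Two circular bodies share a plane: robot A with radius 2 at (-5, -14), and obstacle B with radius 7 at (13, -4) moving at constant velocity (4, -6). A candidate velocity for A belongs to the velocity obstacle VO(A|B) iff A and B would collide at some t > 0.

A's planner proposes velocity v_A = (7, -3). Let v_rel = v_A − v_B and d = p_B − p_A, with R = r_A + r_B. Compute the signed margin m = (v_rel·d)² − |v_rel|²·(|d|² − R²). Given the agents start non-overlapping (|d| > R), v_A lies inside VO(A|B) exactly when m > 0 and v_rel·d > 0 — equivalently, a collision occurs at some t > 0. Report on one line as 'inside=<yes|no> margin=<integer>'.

d = (18, 10),  |d|² = 424;  R = 2+7 = 9,  c = 424−9² = 343
v_rel = (3, 3),  |v_rel|² = 18;  v_rel·d = (3)·(18) + (3)·(10) = 84
18·t² − 168·t + 343 = 0  ⇒  m = 84² − 18·343 = 882
m = 882 > 0,  v_rel·d = 84 > 0  ⇒  inside

inside=yes margin=882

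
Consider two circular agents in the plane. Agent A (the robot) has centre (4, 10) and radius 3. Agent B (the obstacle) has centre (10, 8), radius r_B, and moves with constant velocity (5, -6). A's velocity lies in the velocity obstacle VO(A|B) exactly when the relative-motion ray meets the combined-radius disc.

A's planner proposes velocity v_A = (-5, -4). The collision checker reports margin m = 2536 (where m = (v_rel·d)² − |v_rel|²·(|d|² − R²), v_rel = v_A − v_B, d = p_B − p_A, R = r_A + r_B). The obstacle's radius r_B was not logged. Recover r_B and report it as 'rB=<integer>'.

m = 2536
d = (6, -2);  v_rel = (-10, 2),  |v_rel|² = 104
v_rel×d = (-10)·(-2) − (2)·(6) = 8
since m = R²·104 − 8²:  R² = (64 + 2536) / 104 = 25
R = √25 = 5  ⇒  r_B = 5 − 3 = 2

rB=2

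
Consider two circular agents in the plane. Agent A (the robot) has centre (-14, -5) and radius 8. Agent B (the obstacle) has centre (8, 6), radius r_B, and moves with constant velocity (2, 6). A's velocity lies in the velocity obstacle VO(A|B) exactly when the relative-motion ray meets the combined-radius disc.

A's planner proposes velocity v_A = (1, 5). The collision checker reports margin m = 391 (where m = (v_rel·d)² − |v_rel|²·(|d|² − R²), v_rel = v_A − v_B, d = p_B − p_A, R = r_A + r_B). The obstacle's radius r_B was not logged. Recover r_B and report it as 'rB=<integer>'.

m = 391
d = (22, 11);  v_rel = (-1, -1),  |v_rel|² = 2
v_rel×d = (-1)·(11) − (-1)·(22) = 11
since m = R²·2 − 11²:  R² = (121 + 391) / 2 = 256
R = √256 = 16  ⇒  r_B = 16 − 8 = 8

rB=8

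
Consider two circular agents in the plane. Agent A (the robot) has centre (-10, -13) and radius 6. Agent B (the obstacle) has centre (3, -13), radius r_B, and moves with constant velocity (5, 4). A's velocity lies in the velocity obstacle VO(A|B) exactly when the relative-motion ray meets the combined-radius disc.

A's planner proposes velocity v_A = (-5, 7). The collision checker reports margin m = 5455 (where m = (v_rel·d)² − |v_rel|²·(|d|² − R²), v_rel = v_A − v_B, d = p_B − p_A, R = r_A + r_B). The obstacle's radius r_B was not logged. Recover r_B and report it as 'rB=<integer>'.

m = 5455
d = (13, 0);  v_rel = (-10, 3),  |v_rel|² = 109
v_rel×d = (-10)·(0) − (3)·(13) = -39
since m = R²·109 − (-39)²:  R² = (1521 + 5455) / 109 = 64
R = √64 = 8  ⇒  r_B = 8 − 6 = 2

rB=2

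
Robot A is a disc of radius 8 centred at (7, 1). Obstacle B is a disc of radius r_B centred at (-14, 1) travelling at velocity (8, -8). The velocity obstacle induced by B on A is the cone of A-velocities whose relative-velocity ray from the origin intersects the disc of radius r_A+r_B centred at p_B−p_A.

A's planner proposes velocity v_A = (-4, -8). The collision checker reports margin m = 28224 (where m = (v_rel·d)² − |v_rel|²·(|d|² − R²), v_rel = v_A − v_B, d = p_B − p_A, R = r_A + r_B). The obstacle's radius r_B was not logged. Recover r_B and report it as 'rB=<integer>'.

m = 28224
d = (-21, 0);  v_rel = (-12, 0),  |v_rel|² = 144
v_rel×d = (-12)·(0) − (0)·(-21) = 0
since m = R²·144 − 0²:  R² = (0 + 28224) / 144 = 196
R = √196 = 14  ⇒  r_B = 14 − 8 = 6

rB=6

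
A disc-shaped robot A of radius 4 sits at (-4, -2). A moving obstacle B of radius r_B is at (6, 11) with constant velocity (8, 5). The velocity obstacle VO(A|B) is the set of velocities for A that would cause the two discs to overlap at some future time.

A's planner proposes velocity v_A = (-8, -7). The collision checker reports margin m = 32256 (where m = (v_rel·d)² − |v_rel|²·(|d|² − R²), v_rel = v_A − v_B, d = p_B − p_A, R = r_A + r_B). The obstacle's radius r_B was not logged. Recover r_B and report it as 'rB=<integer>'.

m = 32256
d = (10, 13);  v_rel = (-16, -12),  |v_rel|² = 400
v_rel×d = (-16)·(13) − (-12)·(10) = -88
since m = R²·400 − (-88)²:  R² = (7744 + 32256) / 400 = 100
R = √100 = 10  ⇒  r_B = 10 − 4 = 6

rB=6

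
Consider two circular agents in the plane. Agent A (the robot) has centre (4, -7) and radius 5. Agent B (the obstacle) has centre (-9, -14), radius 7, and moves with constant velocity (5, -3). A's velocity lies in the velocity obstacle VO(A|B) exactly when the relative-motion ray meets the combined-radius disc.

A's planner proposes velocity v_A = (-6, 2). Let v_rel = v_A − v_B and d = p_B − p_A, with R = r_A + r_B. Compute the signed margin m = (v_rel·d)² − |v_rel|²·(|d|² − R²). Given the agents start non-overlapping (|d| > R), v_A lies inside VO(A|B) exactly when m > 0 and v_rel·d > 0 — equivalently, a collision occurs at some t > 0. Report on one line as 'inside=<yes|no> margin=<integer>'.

d = (-13, -7),  |d|² = 218;  R = 5+7 = 12,  c = 218−12² = 74
v_rel = (-11, 5),  |v_rel|² = 146;  v_rel·d = (-11)·(-13) + (5)·(-7) = 108
146·t² − 216·t + 74 = 0  ⇒  m = 108² − 146·74 = 860
m = 860 > 0,  v_rel·d = 108 > 0  ⇒  inside

inside=yes margin=860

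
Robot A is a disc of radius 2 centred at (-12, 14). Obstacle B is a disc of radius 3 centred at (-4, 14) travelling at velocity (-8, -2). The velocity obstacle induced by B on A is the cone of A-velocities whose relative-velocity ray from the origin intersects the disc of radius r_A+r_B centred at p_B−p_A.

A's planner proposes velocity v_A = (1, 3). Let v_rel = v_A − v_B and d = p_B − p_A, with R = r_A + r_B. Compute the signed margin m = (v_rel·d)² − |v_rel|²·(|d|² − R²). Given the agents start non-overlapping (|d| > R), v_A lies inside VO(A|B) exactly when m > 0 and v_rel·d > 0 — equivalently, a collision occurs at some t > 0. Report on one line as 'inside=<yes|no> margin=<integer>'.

d = (8, 0),  |d|² = 64;  R = 2+3 = 5,  c = 64−5² = 39
v_rel = (9, 5),  |v_rel|² = 106;  v_rel·d = (9)·(8) + (5)·(0) = 72
106·t² − 144·t + 39 = 0  ⇒  m = 72² − 106·39 = 1050
m = 1050 > 0,  v_rel·d = 72 > 0  ⇒  inside

inside=yes margin=1050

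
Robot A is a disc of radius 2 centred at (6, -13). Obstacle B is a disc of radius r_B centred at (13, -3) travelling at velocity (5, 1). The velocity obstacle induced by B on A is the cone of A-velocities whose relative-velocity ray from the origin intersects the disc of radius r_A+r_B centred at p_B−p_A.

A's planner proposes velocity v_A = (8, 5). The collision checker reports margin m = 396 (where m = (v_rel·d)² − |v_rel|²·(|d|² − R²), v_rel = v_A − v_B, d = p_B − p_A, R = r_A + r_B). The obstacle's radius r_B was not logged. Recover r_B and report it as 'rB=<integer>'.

m = 396
d = (7, 10);  v_rel = (3, 4),  |v_rel|² = 25
v_rel×d = (3)·(10) − (4)·(7) = 2
since m = R²·25 − 2²:  R² = (4 + 396) / 25 = 16
R = √16 = 4  ⇒  r_B = 4 − 2 = 2

rB=2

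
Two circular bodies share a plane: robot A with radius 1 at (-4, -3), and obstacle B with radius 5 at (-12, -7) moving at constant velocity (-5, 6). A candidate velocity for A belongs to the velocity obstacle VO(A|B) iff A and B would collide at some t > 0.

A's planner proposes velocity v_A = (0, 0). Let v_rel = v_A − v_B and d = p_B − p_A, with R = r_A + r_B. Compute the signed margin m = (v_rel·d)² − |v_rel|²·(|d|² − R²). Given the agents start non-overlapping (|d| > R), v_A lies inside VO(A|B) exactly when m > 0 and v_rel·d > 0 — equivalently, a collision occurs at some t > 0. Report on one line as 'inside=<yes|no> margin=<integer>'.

d = (-8, -4),  |d|² = 80;  R = 1+5 = 6,  c = 80−6² = 44
v_rel = (5, -6),  |v_rel|² = 61;  v_rel·d = (5)·(-8) + (-6)·(-4) = -16
61·t² + 32·t + 44 = 0  ⇒  m = (-16)² − 61·44 = -2428
m = -2428 < 0,  v_rel·d = -16 < 0  ⇒  outside

inside=no margin=-2428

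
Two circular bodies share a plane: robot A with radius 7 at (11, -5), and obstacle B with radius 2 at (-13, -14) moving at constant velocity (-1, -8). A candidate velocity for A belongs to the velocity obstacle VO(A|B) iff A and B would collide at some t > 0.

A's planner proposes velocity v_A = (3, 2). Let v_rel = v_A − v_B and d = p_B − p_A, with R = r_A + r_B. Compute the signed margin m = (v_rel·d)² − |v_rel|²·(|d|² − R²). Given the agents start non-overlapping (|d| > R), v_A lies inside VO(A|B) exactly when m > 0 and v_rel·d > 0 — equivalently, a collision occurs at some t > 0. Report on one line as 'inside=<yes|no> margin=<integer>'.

d = (-24, -9),  |d|² = 657;  R = 7+2 = 9,  c = 657−9² = 576
v_rel = (4, 10),  |v_rel|² = 116;  v_rel·d = (4)·(-24) + (10)·(-9) = -186
116·t² + 372·t + 576 = 0  ⇒  m = (-186)² − 116·576 = -32220
m = -32220 < 0,  v_rel·d = -186 < 0  ⇒  outside

inside=no margin=-32220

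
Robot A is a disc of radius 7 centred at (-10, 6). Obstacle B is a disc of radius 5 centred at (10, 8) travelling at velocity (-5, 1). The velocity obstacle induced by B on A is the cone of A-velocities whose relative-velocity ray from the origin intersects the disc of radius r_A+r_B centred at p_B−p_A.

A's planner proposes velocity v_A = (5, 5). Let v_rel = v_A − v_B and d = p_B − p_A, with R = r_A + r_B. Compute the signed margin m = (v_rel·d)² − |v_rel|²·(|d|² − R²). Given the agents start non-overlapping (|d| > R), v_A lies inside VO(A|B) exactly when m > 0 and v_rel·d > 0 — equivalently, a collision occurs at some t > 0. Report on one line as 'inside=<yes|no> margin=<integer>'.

d = (20, 2),  |d|² = 404;  R = 7+5 = 12,  c = 404−12² = 260
v_rel = (10, 4),  |v_rel|² = 116;  v_rel·d = (10)·(20) + (4)·(2) = 208
116·t² − 416·t + 260 = 0  ⇒  m = 208² − 116·260 = 13104
m = 13104 > 0,  v_rel·d = 208 > 0  ⇒  inside

inside=yes margin=13104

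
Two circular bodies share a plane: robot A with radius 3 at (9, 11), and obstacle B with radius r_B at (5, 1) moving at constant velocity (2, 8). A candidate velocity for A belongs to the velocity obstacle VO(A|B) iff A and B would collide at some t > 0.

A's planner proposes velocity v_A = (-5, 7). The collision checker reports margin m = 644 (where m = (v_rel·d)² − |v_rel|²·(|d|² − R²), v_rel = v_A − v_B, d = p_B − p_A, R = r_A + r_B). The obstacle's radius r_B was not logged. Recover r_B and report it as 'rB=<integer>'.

m = 644
d = (-4, -10);  v_rel = (-7, -1),  |v_rel|² = 50
v_rel×d = (-7)·(-10) − (-1)·(-4) = 66
since m = R²·50 − 66²:  R² = (4356 + 644) / 50 = 100
R = √100 = 10  ⇒  r_B = 10 − 3 = 7

rB=7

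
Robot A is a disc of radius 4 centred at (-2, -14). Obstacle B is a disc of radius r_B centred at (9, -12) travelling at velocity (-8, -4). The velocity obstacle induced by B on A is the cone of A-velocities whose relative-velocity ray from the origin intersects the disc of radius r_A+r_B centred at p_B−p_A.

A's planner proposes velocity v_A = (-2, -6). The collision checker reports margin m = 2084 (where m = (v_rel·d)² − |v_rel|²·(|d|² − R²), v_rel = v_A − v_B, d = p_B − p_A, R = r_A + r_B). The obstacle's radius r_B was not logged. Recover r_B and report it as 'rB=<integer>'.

m = 2084
d = (11, 2);  v_rel = (6, -2),  |v_rel|² = 40
v_rel×d = (6)·(2) − (-2)·(11) = 34
since m = R²·40 − 34²:  R² = (1156 + 2084) / 40 = 81
R = √81 = 9  ⇒  r_B = 9 − 4 = 5

rB=5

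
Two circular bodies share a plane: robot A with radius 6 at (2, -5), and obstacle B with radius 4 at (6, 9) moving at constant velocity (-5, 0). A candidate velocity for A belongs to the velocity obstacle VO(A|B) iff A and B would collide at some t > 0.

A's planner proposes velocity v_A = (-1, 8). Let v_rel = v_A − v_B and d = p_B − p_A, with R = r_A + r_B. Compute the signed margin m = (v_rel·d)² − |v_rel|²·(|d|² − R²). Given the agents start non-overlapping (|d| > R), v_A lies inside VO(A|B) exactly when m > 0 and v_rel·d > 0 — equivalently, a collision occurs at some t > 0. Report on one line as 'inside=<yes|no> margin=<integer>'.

d = (4, 14),  |d|² = 212;  R = 6+4 = 10,  c = 212−10² = 112
v_rel = (4, 8),  |v_rel|² = 80;  v_rel·d = (4)·(4) + (8)·(14) = 128
80·t² − 256·t + 112 = 0  ⇒  m = 128² − 80·112 = 7424
m = 7424 > 0,  v_rel·d = 128 > 0  ⇒  inside

inside=yes margin=7424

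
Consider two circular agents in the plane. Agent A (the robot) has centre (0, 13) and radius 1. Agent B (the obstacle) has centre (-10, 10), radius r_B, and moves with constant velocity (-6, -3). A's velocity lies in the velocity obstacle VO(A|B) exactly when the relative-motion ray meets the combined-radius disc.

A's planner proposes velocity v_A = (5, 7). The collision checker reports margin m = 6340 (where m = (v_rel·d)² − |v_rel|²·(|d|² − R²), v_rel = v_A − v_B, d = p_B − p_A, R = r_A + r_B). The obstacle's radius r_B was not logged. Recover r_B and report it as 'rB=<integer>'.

m = 6340
d = (-10, -3);  v_rel = (11, 10),  |v_rel|² = 221
v_rel×d = (11)·(-3) − (10)·(-10) = 67
since m = R²·221 − 67²:  R² = (4489 + 6340) / 221 = 49
R = √49 = 7  ⇒  r_B = 7 − 1 = 6

rB=6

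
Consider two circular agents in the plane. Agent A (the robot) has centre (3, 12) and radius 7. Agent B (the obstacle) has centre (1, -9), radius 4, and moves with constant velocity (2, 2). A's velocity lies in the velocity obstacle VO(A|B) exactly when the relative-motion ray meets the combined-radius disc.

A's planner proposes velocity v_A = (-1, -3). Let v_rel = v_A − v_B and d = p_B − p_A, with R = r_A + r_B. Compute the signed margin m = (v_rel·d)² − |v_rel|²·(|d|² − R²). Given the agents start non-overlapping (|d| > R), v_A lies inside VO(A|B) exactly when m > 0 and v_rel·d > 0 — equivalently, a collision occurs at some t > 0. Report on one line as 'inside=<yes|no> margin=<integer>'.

d = (-2, -21),  |d|² = 445;  R = 7+4 = 11,  c = 445−11² = 324
v_rel = (-3, -5),  |v_rel|² = 34;  v_rel·d = (-3)·(-2) + (-5)·(-21) = 111
34·t² − 222·t + 324 = 0  ⇒  m = 111² − 34·324 = 1305
m = 1305 > 0,  v_rel·d = 111 > 0  ⇒  inside

inside=yes margin=1305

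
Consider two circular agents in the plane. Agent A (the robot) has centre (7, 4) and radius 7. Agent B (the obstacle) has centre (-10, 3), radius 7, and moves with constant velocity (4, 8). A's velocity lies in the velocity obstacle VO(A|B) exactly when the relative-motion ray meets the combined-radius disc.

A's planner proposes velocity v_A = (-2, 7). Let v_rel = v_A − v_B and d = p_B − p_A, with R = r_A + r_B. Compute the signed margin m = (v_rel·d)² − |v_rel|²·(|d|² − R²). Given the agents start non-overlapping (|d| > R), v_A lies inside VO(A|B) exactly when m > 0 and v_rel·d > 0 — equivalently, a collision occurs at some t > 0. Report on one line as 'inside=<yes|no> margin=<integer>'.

d = (-17, -1),  |d|² = 290;  R = 7+7 = 14,  c = 290−14² = 94
v_rel = (-6, -1),  |v_rel|² = 37;  v_rel·d = (-6)·(-17) + (-1)·(-1) = 103
37·t² − 206·t + 94 = 0  ⇒  m = 103² − 37·94 = 7131
m = 7131 > 0,  v_rel·d = 103 > 0  ⇒  inside

inside=yes margin=7131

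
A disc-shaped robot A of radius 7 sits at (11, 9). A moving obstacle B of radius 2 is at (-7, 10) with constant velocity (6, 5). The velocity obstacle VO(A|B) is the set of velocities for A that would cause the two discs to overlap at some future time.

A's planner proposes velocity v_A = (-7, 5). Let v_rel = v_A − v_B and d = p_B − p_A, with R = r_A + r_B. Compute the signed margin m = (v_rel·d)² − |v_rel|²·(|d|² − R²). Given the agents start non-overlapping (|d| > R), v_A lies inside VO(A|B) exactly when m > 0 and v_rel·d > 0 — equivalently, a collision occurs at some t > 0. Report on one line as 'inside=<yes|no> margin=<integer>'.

d = (-18, 1),  |d|² = 325;  R = 7+2 = 9,  c = 325−9² = 244
v_rel = (-13, 0),  |v_rel|² = 169;  v_rel·d = (-13)·(-18) + (0)·(1) = 234
169·t² − 468·t + 244 = 0  ⇒  m = 234² − 169·244 = 13520
m = 13520 > 0,  v_rel·d = 234 > 0  ⇒  inside

inside=yes margin=13520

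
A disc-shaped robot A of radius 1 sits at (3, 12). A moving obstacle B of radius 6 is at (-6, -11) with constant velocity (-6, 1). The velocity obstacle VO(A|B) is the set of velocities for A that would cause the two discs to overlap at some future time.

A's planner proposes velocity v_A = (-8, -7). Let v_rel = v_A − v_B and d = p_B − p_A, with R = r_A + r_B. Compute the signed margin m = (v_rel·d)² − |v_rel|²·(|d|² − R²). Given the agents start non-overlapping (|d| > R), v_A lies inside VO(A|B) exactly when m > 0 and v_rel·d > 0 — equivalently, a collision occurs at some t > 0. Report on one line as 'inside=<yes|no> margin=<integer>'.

d = (-9, -23),  |d|² = 610;  R = 1+6 = 7,  c = 610−7² = 561
v_rel = (-2, -8),  |v_rel|² = 68;  v_rel·d = (-2)·(-9) + (-8)·(-23) = 202
68·t² − 404·t + 561 = 0  ⇒  m = 202² − 68·561 = 2656
m = 2656 > 0,  v_rel·d = 202 > 0  ⇒  inside

inside=yes margin=2656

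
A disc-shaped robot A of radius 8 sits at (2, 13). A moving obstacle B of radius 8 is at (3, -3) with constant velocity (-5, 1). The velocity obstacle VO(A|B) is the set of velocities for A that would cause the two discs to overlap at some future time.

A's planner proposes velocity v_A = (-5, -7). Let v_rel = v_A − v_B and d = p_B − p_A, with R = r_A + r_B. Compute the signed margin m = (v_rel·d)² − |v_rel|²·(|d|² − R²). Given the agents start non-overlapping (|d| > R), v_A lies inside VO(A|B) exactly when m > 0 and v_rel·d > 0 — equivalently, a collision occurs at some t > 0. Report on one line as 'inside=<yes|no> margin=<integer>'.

d = (1, -16),  |d|² = 257;  R = 8+8 = 16,  c = 257−16² = 1
v_rel = (0, -8),  |v_rel|² = 64;  v_rel·d = (0)·(1) + (-8)·(-16) = 128
64·t² − 256·t + 1 = 0  ⇒  m = 128² − 64·1 = 16320
m = 16320 > 0,  v_rel·d = 128 > 0  ⇒  inside

inside=yes margin=16320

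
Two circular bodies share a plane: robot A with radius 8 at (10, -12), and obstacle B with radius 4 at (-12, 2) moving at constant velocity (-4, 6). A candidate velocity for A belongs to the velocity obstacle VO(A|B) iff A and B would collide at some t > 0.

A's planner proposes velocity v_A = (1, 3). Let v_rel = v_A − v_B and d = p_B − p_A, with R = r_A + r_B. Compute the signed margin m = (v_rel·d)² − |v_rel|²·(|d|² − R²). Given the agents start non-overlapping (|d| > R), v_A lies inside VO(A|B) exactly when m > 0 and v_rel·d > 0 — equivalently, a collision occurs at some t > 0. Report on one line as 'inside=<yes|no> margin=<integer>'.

d = (-22, 14),  |d|² = 680;  R = 8+4 = 12,  c = 680−12² = 536
v_rel = (5, -3),  |v_rel|² = 34;  v_rel·d = (5)·(-22) + (-3)·(14) = -152
34·t² + 304·t + 536 = 0  ⇒  m = (-152)² − 34·536 = 4880
m = 4880 > 0,  v_rel·d = -152 < 0  ⇒  outside

inside=no margin=4880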